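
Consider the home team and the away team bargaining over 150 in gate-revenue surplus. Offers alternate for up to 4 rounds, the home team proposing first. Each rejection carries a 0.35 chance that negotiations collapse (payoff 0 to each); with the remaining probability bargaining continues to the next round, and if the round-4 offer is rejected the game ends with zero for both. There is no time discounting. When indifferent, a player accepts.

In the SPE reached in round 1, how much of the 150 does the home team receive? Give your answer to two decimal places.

Round 4 (the away team proposes): rejection yields 0 for the home team; the away team offers 0 and keeps 150.
Round 3 (the home team proposes): rejecting gives the away team an expected 0.65 × 150 = 97.5. The home team offers 97.5 and keeps 150 − 97.5 = 52.5.
Round 2 (the away team proposes): rejecting gives the home team an expected 0.65 × 52.5 = 34.125; the away team offers that and keeps 115.875.
Round 1 (the home team proposes): rejecting gives the away team an expected 0.65 × 115.875 = 75.31875; the home team offers that and keeps 74.68125.

74.68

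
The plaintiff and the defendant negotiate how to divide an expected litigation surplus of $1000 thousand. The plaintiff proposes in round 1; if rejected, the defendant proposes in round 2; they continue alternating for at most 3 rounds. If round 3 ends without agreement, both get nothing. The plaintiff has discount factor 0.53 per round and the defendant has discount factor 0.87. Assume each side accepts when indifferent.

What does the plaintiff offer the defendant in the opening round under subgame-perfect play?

Round 3 (the plaintiff proposes): rejection yields 0 for the defendant; the plaintiff offers 0 and keeps 1000.
Round 2 (the defendant proposes): the plaintiff can get 1000 next round, worth 0.53 × 1000 = 530 now. The defendant offers 530 and keeps 1000 − 530 = 470.
Round 1 (the plaintiff proposes): the defendant can get 470 next round, worth 0.87 × 470 = 408.9 now. The plaintiff offers 408.9 and keeps 1000 − 408.9 = 591.1.

408.9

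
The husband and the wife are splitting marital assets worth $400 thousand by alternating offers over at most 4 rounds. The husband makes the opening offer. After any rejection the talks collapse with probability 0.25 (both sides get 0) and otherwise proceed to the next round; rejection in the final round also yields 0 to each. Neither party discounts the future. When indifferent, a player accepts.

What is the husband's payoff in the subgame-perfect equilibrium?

156.25

By backward induction:
Round 4 (the wife proposes): rejection yields 0 for the husband; the wife offers 0 and keeps 400.
Round 3 (the husband proposes): rejecting gives the wife an expected 0.75 × 400 = 300; the husband offers that and keeps 100.
Round 2 (the wife proposes): rejecting gives the husband an expected 0.75 × 100 = 75. The wife offers 75 and keeps 400 − 75 = 325.
Round 1 (the husband proposes): rejecting gives the wife an expected 0.75 × 325 = 243.75, so the husband offers 243.75, keeping 156.25.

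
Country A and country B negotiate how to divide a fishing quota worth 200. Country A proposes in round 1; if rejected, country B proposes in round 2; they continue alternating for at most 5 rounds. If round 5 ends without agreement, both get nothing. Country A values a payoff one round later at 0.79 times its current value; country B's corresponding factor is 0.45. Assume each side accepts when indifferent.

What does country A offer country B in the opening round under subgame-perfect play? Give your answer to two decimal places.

25.62

Round 5 (country A proposes): rejection yields 0 for country B; country A offers 0 and keeps 200.
Round 4 (country B proposes): country A can get 200 next round, worth 0.79 × 200 = 158 now, so country B offers 158, keeping 42.
Round 3 (country A proposes): country B can get 42 next round, worth 0.45 × 42 = 18.9 now; country A offers that and keeps 181.1.
Round 2 (country B proposes): country A can get 181.1 next round, worth 0.79 × 181.1 = 143.069 now; country B offers that and keeps 56.931.
Round 1 (country A proposes): country B can get 56.931 next round, worth 0.45 × 56.931 = 25.61895 now. Country A offers 25.61895 and keeps 200 − 25.61895 = 174.38105.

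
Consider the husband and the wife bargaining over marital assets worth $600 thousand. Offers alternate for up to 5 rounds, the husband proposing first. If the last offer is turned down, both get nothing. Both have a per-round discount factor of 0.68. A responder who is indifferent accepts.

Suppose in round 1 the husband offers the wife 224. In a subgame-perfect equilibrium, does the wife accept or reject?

Accept

Round 5 (the husband proposes): the wife will accept anything ≥ 0, so the husband offers 0 and keeps 600.
Round 4 (the wife proposes): the husband can get 600 next round, worth 0.68 × 600 = 408 now. The wife offers 408 and keeps 600 − 408 = 192.
Round 3 (the husband proposes): the wife can get 192 next round, worth 0.68 × 192 = 130.56 now, so the husband offers 130.56, keeping 469.44.
Round 2 (the wife proposes): the husband can get 469.44 next round, worth 0.68 × 469.44 = 319.2192 now; the wife offers that and keeps 280.7808.
So by rejecting in round 1, the wife gets 280.7808 next round, worth 0.68 × 280.7808 = 190.930944 now.
Offer 224 ≥ 190.930944, so the wife accepts.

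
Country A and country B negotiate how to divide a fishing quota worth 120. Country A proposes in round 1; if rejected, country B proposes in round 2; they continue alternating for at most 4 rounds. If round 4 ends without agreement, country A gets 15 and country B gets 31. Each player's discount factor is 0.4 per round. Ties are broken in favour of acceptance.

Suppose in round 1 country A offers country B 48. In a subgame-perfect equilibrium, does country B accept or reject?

Accept

Work out country B's continuation value if the offer is rejected.
Round 4 (country B proposes): country A gets 15 if talks fail, so country B offers 15 and keeps 105.
Round 3 (country A proposes): country B can get 105 next round, worth 0.4 × 105 = 42 now; country A offers that and keeps 78.
Round 2 (country B proposes): country A can get 78 next round, worth 0.4 × 78 = 31.2 now. Country B offers 31.2 and keeps 120 − 31.2 = 88.8.
So by rejecting in round 1, country B gets 88.8 next round, worth 0.4 × 88.8 = 35.52 now.
Offer 48 ≥ 35.52, so country B accepts.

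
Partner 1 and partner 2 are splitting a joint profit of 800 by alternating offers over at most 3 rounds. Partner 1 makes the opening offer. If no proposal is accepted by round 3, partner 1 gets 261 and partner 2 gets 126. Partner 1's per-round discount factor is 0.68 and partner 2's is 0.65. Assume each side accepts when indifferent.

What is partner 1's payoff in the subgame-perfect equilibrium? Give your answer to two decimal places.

Round 3 (partner 1 proposes): partner 2 gets 126 if talks fail, so partner 1 offers 126 and keeps 674.
Round 2 (partner 2 proposes): partner 1 can get 674 next round, worth 0.68 × 674 = 458.32 now, so partner 2 offers 458.32, keeping 341.68.
Round 1 (partner 1 proposes): partner 2 can get 341.68 next round, worth 0.65 × 341.68 = 222.092 now, so partner 1 offers 222.092, keeping 577.908.

577.91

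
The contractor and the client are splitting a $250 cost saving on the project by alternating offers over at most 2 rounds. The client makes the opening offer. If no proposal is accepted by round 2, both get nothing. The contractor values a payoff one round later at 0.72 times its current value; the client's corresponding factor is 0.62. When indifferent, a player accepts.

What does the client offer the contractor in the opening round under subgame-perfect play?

180

Round 2 (the contractor proposes): the client will accept anything ≥ 0, so the contractor offers 0 and keeps 250.
Round 1 (the client proposes): the contractor can get 250 next round, worth 0.72 × 250 = 180 now, so the client offers 180, keeping 70.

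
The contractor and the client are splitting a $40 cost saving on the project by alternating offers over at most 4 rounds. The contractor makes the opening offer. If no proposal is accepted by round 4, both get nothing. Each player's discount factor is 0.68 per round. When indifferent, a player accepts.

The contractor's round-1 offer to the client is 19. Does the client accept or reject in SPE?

Round 4 (the client proposes): rejection yields 0 for the contractor; the client offers 0 and keeps 40.
Round 3 (the contractor proposes): the client can get 40 next round, worth 0.68 × 40 = 27.2 now. The contractor offers 27.2 and keeps 40 − 27.2 = 12.8.
Round 2 (the client proposes): the contractor can get 12.8 next round, worth 0.68 × 12.8 = 8.704 now. The client offers 8.704 and keeps 40 − 8.704 = 31.296.
So by rejecting in round 1, the client gets 31.296 next round, worth 0.68 × 31.296 = 21.28128 now.
Offer 19 < 21.28128, so the client rejects.

Reject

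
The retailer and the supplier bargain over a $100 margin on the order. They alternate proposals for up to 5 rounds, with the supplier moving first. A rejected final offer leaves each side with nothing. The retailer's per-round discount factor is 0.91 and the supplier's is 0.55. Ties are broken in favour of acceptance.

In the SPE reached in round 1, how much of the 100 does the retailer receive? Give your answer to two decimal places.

Round 5 (the supplier proposes): rejection yields 0 for the retailer; the supplier offers 0 and keeps 100.
Round 4 (the retailer proposes): the supplier can get 100 next round, worth 0.55 × 100 = 55 now. The retailer offers 55 and keeps 100 − 55 = 45.
Round 3 (the supplier proposes): the retailer can get 45 next round, worth 0.91 × 45 = 40.95 now. The supplier offers 40.95 and keeps 100 − 40.95 = 59.05.
Round 2 (the retailer proposes): the supplier can get 59.05 next round, worth 0.55 × 59.05 = 32.4775 now. The retailer offers 32.4775 and keeps 100 − 32.4775 = 67.5225.
Round 1 (the supplier proposes): the retailer can get 67.5225 next round, worth 0.91 × 67.5225 = 61.445475 now; the supplier offers that and keeps 38.554525.

61.45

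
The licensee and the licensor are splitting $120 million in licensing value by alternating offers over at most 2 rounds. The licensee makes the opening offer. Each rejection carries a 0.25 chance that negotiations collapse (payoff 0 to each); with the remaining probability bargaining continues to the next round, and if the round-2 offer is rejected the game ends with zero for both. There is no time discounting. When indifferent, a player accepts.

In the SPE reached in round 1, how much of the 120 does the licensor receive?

90

Round 2 (the licensor proposes): the licensee will accept anything ≥ 0, so the licensor offers 0 and keeps 120.
Round 1 (the licensee proposes): rejecting gives the licensor an expected 0.75 × 120 = 90. The licensee offers 90 and keeps 120 − 90 = 30.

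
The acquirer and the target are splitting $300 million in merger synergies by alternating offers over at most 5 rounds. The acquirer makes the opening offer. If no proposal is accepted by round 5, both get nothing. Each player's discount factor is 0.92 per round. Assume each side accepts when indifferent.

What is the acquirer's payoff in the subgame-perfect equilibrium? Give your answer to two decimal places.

Work backward from the last round.
Round 5 (the acquirer proposes): rejection yields 0 for the target; the acquirer offers 0 and keeps 300.
Round 4 (the target proposes): the acquirer can get 300 next round, worth 0.92 × 300 = 276 now, so the target offers 276, keeping 24.
Round 3 (the acquirer proposes): the target can get 24 next round, worth 0.92 × 24 = 22.08 now. The acquirer offers 22.08 and keeps 300 − 22.08 = 277.92.
Round 2 (the target proposes): the acquirer can get 277.92 next round, worth 0.92 × 277.92 = 255.6864 now; the target offers that and keeps 44.3136.
Round 1 (the acquirer proposes): the target can get 44.3136 next round, worth 0.92 × 44.3136 = 40.768512 now, so the acquirer offers 40.768512, keeping 259.231488.

259.23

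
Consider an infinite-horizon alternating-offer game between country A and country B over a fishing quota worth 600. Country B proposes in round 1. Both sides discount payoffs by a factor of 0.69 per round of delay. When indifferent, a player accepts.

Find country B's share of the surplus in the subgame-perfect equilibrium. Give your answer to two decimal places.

355.03

Let x be country B's share when country B proposes and y be country A's share when country A proposes.
Country A accepts iff offered ≥ 0.69·y, so x = 600 − 0.69y. Symmetrically y = 600 − 0.69x.
Substituting: x = 600 − 0.69(600 − 0.69x), giving x(1 − 0.69·0.69) = 600(1 − 0.69).
So x = 600 × 0.31 / 0.5239 ≈ 355.0296, and country A receives 600 − x ≈ 244.9704.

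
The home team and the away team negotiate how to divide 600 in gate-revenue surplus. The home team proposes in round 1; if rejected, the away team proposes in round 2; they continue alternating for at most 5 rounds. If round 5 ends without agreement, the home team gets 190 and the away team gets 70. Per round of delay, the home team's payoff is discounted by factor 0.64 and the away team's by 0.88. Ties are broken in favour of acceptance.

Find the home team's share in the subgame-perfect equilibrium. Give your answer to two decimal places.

280.66

Round 5 (the home team proposes): the away team gets 70 if talks fail, so the home team offers 70 and keeps 530.
Round 4 (the away team proposes): the home team can get 530 next round, worth 0.64 × 530 = 339.2 now. The away team offers 339.2 and keeps 600 − 339.2 = 260.8.
Round 3 (the home team proposes): the away team can get 260.8 next round, worth 0.88 × 260.8 = 229.504 now. The home team offers 229.504 and keeps 600 − 229.504 = 370.496.
Round 2 (the away team proposes): the home team can get 370.496 next round, worth 0.64 × 370.496 = 237.11744 now. The away team offers 237.11744 and keeps 600 − 237.11744 = 362.88256.
Round 1 (the home team proposes): the away team can get 362.88256 next round, worth 0.88 × 362.88256 = 319.3366528 now; the home team offers that and keeps 280.6633472.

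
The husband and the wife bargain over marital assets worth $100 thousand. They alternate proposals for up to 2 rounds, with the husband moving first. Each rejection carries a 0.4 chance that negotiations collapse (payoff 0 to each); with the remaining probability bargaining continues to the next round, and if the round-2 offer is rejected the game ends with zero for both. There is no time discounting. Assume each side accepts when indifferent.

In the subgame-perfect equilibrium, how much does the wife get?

60

By backward induction:
Round 2 (the wife proposes): the husband will accept anything ≥ 0, so the wife offers 0 and keeps 100.
Round 1 (the husband proposes): rejecting gives the wife an expected 0.6 × 100 = 60, so the husband offers 60, keeping 40.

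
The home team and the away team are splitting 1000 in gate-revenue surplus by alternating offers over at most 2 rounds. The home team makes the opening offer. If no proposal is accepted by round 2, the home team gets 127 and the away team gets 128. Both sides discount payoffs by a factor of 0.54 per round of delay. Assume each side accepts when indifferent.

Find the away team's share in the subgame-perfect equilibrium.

Round 2 (the away team proposes): the home team gets 127 if talks fail, so the away team offers 127 and keeps 873.
Round 1 (the home team proposes): the away team can get 873 next round, worth 0.54 × 873 = 471.42 now, so the home team offers 471.42, keeping 528.58.

471.42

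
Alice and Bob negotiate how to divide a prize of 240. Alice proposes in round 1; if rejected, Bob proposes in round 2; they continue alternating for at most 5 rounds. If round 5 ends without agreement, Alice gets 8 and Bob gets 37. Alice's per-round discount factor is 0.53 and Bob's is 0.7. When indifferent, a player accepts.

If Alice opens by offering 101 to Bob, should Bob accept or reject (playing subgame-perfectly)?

Work out Bob's continuation value if the offer is rejected.
Round 5 (Alice proposes): Bob gets 37 if talks fail, so Alice offers 37 and keeps 203.
Round 4 (Bob proposes): Alice can get 203 next round, worth 0.53 × 203 = 107.59 now. Bob offers 107.59 and keeps 240 − 107.59 = 132.41.
Round 3 (Alice proposes): Bob can get 132.41 next round, worth 0.7 × 132.41 = 92.687 now. Alice offers 92.687 and keeps 240 − 92.687 = 147.313.
Round 2 (Bob proposes): Alice can get 147.313 next round, worth 0.53 × 147.313 = 78.07589 now. Bob offers 78.07589 and keeps 240 − 78.07589 = 161.92411.
So by rejecting in round 1, Bob gets 161.92411 next round, worth 0.7 × 161.92411 = 113.346877 now.
Offer 101 < 113.346877, so Bob rejects.

Reject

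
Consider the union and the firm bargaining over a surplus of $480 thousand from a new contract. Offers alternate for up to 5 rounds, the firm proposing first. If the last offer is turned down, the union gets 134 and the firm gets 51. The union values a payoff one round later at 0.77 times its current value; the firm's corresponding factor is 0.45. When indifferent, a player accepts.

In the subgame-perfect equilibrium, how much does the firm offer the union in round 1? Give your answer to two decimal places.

289.80

Round 5 (the firm proposes): the union gets 134 if talks fail, so the firm offers 134 and keeps 346.
Round 4 (the union proposes): the firm can get 346 next round, worth 0.45 × 346 = 155.7 now; the union offers that and keeps 324.3.
Round 3 (the firm proposes): the union can get 324.3 next round, worth 0.77 × 324.3 = 249.711 now; the firm offers that and keeps 230.289.
Round 2 (the union proposes): the firm can get 230.289 next round, worth 0.45 × 230.289 = 103.63005 now. The union offers 103.63005 and keeps 480 − 103.63005 = 376.36995.
Round 1 (the firm proposes): the union can get 376.36995 next round, worth 0.77 × 376.36995 = 289.8048615 now, so the firm offers 289.8048615, keeping 190.1951385.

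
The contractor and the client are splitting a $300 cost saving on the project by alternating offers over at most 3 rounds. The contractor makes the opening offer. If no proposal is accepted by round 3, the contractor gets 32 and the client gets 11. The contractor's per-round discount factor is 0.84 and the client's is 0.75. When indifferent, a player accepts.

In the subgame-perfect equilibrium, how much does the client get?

42.93

Work backward from the last round.
Round 3 (the contractor proposes): the client gets 11 if talks fail, so the contractor offers 11 and keeps 289.
Round 2 (the client proposes): the contractor can get 289 next round, worth 0.84 × 289 = 242.76 now; the client offers that and keeps 57.24.
Round 1 (the contractor proposes): the client can get 57.24 next round, worth 0.75 × 57.24 = 42.93 now; the contractor offers that and keeps 257.07.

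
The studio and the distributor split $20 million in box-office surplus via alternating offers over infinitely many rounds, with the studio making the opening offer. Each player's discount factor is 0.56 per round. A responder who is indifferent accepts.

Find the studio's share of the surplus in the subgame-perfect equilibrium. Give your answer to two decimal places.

Let x be the studio's share when the studio proposes and y be the distributor's share when the distributor proposes.
The distributor accepts iff offered ≥ 0.56·y, so x = 20 − 0.56y. Symmetrically y = 20 − 0.56x.
Substituting: x = 20 − 0.56(20 − 0.56x), giving x(1 − 0.56·0.56) = 20(1 − 0.56).
So x = 20 × 0.44 / 0.6864 ≈ 12.8205, and the distributor receives 20 − x ≈ 7.1795.

12.82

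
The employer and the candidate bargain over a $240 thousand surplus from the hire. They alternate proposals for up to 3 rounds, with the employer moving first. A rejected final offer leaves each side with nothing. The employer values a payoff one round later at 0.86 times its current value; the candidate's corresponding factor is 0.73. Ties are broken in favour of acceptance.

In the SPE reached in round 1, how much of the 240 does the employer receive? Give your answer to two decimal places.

215.47

Round 3 (the employer proposes): rejection yields 0 for the candidate; the employer offers 0 and keeps 240.
Round 2 (the candidate proposes): the employer can get 240 next round, worth 0.86 × 240 = 206.4 now; the candidate offers that and keeps 33.6.
Round 1 (the employer proposes): the candidate can get 33.6 next round, worth 0.73 × 33.6 = 24.528 now; the employer offers that and keeps 215.472.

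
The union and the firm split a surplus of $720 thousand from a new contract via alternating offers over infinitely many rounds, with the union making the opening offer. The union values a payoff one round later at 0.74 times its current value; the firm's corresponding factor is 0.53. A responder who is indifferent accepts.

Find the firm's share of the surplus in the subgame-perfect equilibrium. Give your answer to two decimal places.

163.24

In a stationary SPE each proposer offers the other exactly their discounted continuation value.
If the union keeps x when proposing and the firm keeps y when proposing, then x = 720 − 0.53y and y = 720 − 0.74x.
Solving: x = 720(1 − 0.53) / (1 − 0.74·0.53) = 338.4 / 0.6078 ≈ 556.7621.
The firm gets 720 − 556.7621 ≈ 163.2379.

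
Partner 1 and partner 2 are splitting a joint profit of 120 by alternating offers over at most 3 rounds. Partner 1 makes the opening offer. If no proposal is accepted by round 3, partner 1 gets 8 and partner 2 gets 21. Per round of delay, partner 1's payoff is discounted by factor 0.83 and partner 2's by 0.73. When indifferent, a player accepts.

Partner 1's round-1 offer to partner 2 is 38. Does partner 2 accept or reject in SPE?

Accept

Work out partner 2's continuation value if the offer is rejected.
Round 3 (partner 1 proposes): partner 2 gets 21 if talks fail, so partner 1 offers 21 and keeps 99.
Round 2 (partner 2 proposes): partner 1 can get 99 next round, worth 0.83 × 99 = 82.17 now; partner 2 offers that and keeps 37.83.
So by rejecting in round 1, partner 2 gets 37.83 next round, worth 0.73 × 37.83 = 27.6159 now.
Offer 38 ≥ 27.6159, so partner 2 accepts.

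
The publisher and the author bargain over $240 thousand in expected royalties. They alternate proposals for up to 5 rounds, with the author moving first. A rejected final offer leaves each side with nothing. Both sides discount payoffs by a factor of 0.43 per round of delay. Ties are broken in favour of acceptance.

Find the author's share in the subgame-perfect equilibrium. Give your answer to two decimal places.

170.30

Work backward from the last round.
Round 5 (the author proposes): the publisher will accept anything ≥ 0, so the author offers 0 and keeps 240.
Round 4 (the publisher proposes): the author can get 240 next round, worth 0.43 × 240 = 103.2 now. The publisher offers 103.2 and keeps 240 − 103.2 = 136.8.
Round 3 (the author proposes): the publisher can get 136.8 next round, worth 0.43 × 136.8 = 58.824 now, so the author offers 58.824, keeping 181.176.
Round 2 (the publisher proposes): the author can get 181.176 next round, worth 0.43 × 181.176 = 77.90568 now, so the publisher offers 77.90568, keeping 162.09432.
Round 1 (the author proposes): the publisher can get 162.09432 next round, worth 0.43 × 162.09432 = 69.7005576 now; the author offers that and keeps 170.2994424.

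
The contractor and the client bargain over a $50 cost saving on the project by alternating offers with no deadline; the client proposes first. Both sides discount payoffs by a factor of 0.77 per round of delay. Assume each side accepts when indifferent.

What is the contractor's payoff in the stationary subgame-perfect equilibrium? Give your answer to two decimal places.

21.75

Let x be the client's share when the client proposes and y be the contractor's share when the contractor proposes.
The contractor accepts iff offered ≥ 0.77·y, so x = 50 − 0.77y. Symmetrically y = 50 − 0.77x.
Substituting: x = 50 − 0.77(50 − 0.77x), giving x(1 − 0.77·0.77) = 50(1 − 0.77).
So x = 50 × 0.23 / 0.4071 ≈ 28.2486, and the contractor receives 50 − x ≈ 21.7514.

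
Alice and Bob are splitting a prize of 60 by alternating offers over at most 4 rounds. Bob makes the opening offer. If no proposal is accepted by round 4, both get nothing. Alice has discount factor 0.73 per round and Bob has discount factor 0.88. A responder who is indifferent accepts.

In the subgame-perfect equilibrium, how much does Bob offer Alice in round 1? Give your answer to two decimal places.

33.39

By backward induction:
Round 4 (Alice proposes): rejection yields 0 for Bob; Alice offers 0 and keeps 60.
Round 3 (Bob proposes): Alice can get 60 next round, worth 0.73 × 60 = 43.8 now, so Bob offers 43.8, keeping 16.2.
Round 2 (Alice proposes): Bob can get 16.2 next round, worth 0.88 × 16.2 = 14.256 now. Alice offers 14.256 and keeps 60 − 14.256 = 45.744.
Round 1 (Bob proposes): Alice can get 45.744 next round, worth 0.73 × 45.744 = 33.39312 now, so Bob offers 33.39312, keeping 26.60688.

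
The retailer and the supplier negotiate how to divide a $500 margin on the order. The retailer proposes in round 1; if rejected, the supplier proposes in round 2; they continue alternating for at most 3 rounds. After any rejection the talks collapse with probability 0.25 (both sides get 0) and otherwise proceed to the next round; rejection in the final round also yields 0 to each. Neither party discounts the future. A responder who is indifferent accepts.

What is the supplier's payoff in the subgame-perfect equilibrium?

93.75

Round 3 (the retailer proposes): the supplier will accept anything ≥ 0, so the retailer offers 0 and keeps 500.
Round 2 (the supplier proposes): rejecting gives the retailer an expected 0.75 × 500 = 375; the supplier offers that and keeps 125.
Round 1 (the retailer proposes): rejecting gives the supplier an expected 0.75 × 125 = 93.75, so the retailer offers 93.75, keeping 406.25.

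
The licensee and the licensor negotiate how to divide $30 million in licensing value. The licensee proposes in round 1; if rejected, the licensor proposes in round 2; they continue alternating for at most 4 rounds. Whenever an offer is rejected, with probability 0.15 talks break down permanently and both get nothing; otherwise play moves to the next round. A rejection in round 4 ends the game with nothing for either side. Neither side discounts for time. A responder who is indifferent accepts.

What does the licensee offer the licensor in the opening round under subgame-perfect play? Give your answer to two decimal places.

Round 4 (the licensor proposes): the licensee will accept anything ≥ 0, so the licensor offers 0 and keeps 30.
Round 3 (the licensee proposes): rejecting gives the licensor an expected 0.85 × 30 = 25.5; the licensee offers that and keeps 4.5.
Round 2 (the licensor proposes): rejecting gives the licensee an expected 0.85 × 4.5 = 3.825; the licensor offers that and keeps 26.175.
Round 1 (the licensee proposes): rejecting gives the licensor an expected 0.85 × 26.175 = 22.24875, so the licensee offers 22.24875, keeping 7.75125.

22.25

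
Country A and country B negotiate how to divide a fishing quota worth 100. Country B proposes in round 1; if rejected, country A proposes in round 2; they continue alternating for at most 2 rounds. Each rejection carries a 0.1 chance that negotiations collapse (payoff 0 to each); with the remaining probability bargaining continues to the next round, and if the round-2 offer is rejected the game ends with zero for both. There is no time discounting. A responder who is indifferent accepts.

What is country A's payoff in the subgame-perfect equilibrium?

By backward induction:
Round 2 (country A proposes): rejection yields 0 for country B; country A offers 0 and keeps 100.
Round 1 (country B proposes): rejecting gives country A an expected 0.9 × 100 = 90; country B offers that and keeps 10.

90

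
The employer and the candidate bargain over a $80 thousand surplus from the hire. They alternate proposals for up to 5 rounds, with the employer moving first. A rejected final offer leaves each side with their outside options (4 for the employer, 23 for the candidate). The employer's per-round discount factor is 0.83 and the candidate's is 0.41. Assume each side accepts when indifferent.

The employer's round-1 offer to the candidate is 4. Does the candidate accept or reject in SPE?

Reject

Round 5 (the employer proposes): the candidate gets 23 if talks fail, so the employer offers 23 and keeps 57.
Round 4 (the candidate proposes): the employer can get 57 next round, worth 0.83 × 57 = 47.31 now, so the candidate offers 47.31, keeping 32.69.
Round 3 (the employer proposes): the candidate can get 32.69 next round, worth 0.41 × 32.69 = 13.4029 now, so the employer offers 13.4029, keeping 66.5971.
Round 2 (the candidate proposes): the employer can get 66.5971 next round, worth 0.83 × 66.5971 = 55.275593 now. The candidate offers 55.275593 and keeps 80 − 55.275593 = 24.724407.
So by rejecting in round 1, the candidate gets 24.724407 next round, worth 0.41 × 24.724407 = 10.13700687 now.
Offer 4 < 10.13700687, so the candidate rejects.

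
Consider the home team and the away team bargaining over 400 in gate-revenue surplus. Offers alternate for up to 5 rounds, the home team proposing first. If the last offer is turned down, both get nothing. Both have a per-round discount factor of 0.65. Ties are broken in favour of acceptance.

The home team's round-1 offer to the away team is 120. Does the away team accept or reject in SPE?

Work out the away team's continuation value if the offer is rejected.
Round 5 (the home team proposes): rejection yields 0 for the away team; the home team offers 0 and keeps 400.
Round 4 (the away team proposes): the home team can get 400 next round, worth 0.65 × 400 = 260 now; the away team offers that and keeps 140.
Round 3 (the home team proposes): the away team can get 140 next round, worth 0.65 × 140 = 91 now; the home team offers that and keeps 309.
Round 2 (the away team proposes): the home team can get 309 next round, worth 0.65 × 309 = 200.85 now, so the away team offers 200.85, keeping 199.15.
So by rejecting in round 1, the away team gets 199.15 next round, worth 0.65 × 199.15 = 129.4475 now.
Offer 120 < 129.4475, so the away team rejects.

Reject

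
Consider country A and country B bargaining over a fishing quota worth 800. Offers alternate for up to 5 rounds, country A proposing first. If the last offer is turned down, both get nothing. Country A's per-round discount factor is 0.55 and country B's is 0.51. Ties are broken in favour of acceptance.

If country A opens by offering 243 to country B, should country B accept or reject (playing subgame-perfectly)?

Accept

Round 5 (country A proposes): country B will accept anything ≥ 0, so country A offers 0 and keeps 800.
Round 4 (country B proposes): country A can get 800 next round, worth 0.55 × 800 = 440 now, so country B offers 440, keeping 360.
Round 3 (country A proposes): country B can get 360 next round, worth 0.51 × 360 = 183.6 now, so country A offers 183.6, keeping 616.4.
Round 2 (country B proposes): country A can get 616.4 next round, worth 0.55 × 616.4 = 339.02 now. Country B offers 339.02 and keeps 800 − 339.02 = 460.98.
So by rejecting in round 1, country B gets 460.98 next round, worth 0.51 × 460.98 = 235.0998 now.
Offer 243 ≥ 235.0998, so country B accepts.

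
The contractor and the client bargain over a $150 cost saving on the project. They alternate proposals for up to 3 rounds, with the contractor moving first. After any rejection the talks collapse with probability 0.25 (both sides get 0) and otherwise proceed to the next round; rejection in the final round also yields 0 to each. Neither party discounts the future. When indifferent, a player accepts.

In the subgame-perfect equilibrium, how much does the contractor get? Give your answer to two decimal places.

121.88

Round 3 (the contractor proposes): rejection yields 0 for the client; the contractor offers 0 and keeps 150.
Round 2 (the client proposes): rejecting gives the contractor an expected 0.75 × 150 = 112.5, so the client offers 112.5, keeping 37.5.
Round 1 (the contractor proposes): rejecting gives the client an expected 0.75 × 37.5 = 28.125. The contractor offers 28.125 and keeps 150 − 28.125 = 121.875.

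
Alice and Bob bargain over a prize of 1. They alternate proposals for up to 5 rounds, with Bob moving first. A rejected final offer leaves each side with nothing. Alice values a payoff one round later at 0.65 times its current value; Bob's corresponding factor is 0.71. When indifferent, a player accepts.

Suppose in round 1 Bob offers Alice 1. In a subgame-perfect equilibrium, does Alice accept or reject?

Round 5 (Bob proposes): rejection yields 0 for Alice; Bob offers 0 and keeps 1.
Round 4 (Alice proposes): Bob can get 1 next round, worth 0.71 × 1 = 0.71 now, so Alice offers 0.71, keeping 0.29.
Round 3 (Bob proposes): Alice can get 0.29 next round, worth 0.65 × 0.29 = 0.1885 now; Bob offers that and keeps 0.8115.
Round 2 (Alice proposes): Bob can get 0.8115 next round, worth 0.71 × 0.8115 = 0.576165 now; Alice offers that and keeps 0.423835.
So by rejecting in round 1, Alice gets 0.423835 next round, worth 0.65 × 0.423835 = 0.27549275 now.
Offer 1 ≥ 0.27549275, so Alice accepts.

Accept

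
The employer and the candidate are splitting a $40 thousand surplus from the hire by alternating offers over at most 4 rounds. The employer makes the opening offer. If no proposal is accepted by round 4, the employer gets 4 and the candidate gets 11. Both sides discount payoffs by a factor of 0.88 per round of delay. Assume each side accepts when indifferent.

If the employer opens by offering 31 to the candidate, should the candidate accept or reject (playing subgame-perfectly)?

Accept

Work out the candidate's continuation value if the offer is rejected.
Round 4 (the candidate proposes): the employer gets 4 if talks fail, so the candidate offers 4 and keeps 36.
Round 3 (the employer proposes): the candidate can get 36 next round, worth 0.88 × 36 = 31.68 now; the employer offers that and keeps 8.32.
Round 2 (the candidate proposes): the employer can get 8.32 next round, worth 0.88 × 8.32 = 7.3216 now. The candidate offers 7.3216 and keeps 40 − 7.3216 = 32.6784.
So by rejecting in round 1, the candidate gets 32.6784 next round, worth 0.88 × 32.6784 = 28.756992 now.
Offer 31 ≥ 28.756992, so the candidate accepts.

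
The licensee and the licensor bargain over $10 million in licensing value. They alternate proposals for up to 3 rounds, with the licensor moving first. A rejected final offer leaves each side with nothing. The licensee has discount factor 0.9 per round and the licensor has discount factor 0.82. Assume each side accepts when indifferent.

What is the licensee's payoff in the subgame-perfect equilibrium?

1.62

Round 3 (the licensor proposes): rejection yields 0 for the licensee; the licensor offers 0 and keeps 10.
Round 2 (the licensee proposes): the licensor can get 10 next round, worth 0.82 × 10 = 8.2 now, so the licensee offers 8.2, keeping 1.8.
Round 1 (the licensor proposes): the licensee can get 1.8 next round, worth 0.9 × 1.8 = 1.62 now; the licensor offers that and keeps 8.38.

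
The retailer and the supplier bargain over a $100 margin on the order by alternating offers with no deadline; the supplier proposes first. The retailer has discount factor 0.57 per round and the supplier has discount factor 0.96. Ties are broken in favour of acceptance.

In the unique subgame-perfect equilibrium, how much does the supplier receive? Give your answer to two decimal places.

In a stationary SPE each proposer offers the other exactly their discounted continuation value.
If the supplier keeps x when proposing and the retailer keeps y when proposing, then x = 100 − 0.57y and y = 100 − 0.96x.
Solving: x = 100(1 − 0.57) / (1 − 0.96·0.57) = 43 / 0.4528 ≈ 94.9647.
The retailer gets 100 − 94.9647 ≈ 5.0353.

94.96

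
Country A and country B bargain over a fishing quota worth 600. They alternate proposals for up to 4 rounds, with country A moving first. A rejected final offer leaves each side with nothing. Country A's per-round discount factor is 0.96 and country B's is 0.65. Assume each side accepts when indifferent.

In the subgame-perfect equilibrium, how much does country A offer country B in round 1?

258.96

By backward induction:
Round 4 (country B proposes): country A will accept anything ≥ 0, so country B offers 0 and keeps 600.
Round 3 (country A proposes): country B can get 600 next round, worth 0.65 × 600 = 390 now. Country A offers 390 and keeps 600 − 390 = 210.
Round 2 (country B proposes): country A can get 210 next round, worth 0.96 × 210 = 201.6 now. Country B offers 201.6 and keeps 600 − 201.6 = 398.4.
Round 1 (country A proposes): country B can get 398.4 next round, worth 0.65 × 398.4 = 258.96 now; country A offers that and keeps 341.04.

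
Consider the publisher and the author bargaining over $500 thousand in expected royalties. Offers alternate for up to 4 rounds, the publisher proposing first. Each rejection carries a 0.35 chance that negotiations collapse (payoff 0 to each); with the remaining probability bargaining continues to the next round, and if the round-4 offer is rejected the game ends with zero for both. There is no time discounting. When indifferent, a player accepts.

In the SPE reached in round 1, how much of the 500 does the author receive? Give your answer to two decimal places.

Round 4 (the author proposes): rejection yields 0 for the publisher; the author offers 0 and keeps 500.
Round 3 (the publisher proposes): rejecting gives the author an expected 0.65 × 500 = 325; the publisher offers that and keeps 175.
Round 2 (the author proposes): rejecting gives the publisher an expected 0.65 × 175 = 113.75, so the author offers 113.75, keeping 386.25.
Round 1 (the publisher proposes): rejecting gives the author an expected 0.65 × 386.25 = 251.0625; the publisher offers that and keeps 248.9375.

251.06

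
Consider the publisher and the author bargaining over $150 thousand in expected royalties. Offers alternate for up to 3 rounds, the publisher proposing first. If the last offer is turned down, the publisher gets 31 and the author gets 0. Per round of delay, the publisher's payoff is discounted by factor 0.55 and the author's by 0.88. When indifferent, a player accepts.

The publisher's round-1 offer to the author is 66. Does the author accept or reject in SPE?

Accept

Round 3 (the publisher proposes): the author will accept anything ≥ 0, so the publisher offers 0 and keeps 150.
Round 2 (the author proposes): the publisher can get 150 next round, worth 0.55 × 150 = 82.5 now, so the author offers 82.5, keeping 67.5.
So by rejecting in round 1, the author gets 67.5 next round, worth 0.88 × 67.5 = 59.4 now.
Offer 66 ≥ 59.4, so the author accepts.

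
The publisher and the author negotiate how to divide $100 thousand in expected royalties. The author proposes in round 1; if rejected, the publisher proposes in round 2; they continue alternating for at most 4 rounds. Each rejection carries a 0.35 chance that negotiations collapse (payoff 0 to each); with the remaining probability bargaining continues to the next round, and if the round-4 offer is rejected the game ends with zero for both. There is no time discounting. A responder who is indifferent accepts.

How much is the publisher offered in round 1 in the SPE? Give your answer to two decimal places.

Round 4 (the publisher proposes): rejection yields 0 for the author; the publisher offers 0 and keeps 100.
Round 3 (the author proposes): rejecting gives the publisher an expected 0.65 × 100 = 65. The author offers 65 and keeps 100 − 65 = 35.
Round 2 (the publisher proposes): rejecting gives the author an expected 0.65 × 35 = 22.75. The publisher offers 22.75 and keeps 100 − 22.75 = 77.25.
Round 1 (the author proposes): rejecting gives the publisher an expected 0.65 × 77.25 = 50.2125, so the author offers 50.2125, keeping 49.7875.

50.21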